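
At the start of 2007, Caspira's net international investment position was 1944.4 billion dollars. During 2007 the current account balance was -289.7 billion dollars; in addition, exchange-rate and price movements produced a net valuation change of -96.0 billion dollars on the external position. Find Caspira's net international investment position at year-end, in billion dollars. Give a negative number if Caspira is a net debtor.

1558.7

Change in NIIP = current account + net valuation change = -289.7 + (-96.0) = -385.7
End-of-year NIIP = 1944.4 + (-385.7) = 1558.7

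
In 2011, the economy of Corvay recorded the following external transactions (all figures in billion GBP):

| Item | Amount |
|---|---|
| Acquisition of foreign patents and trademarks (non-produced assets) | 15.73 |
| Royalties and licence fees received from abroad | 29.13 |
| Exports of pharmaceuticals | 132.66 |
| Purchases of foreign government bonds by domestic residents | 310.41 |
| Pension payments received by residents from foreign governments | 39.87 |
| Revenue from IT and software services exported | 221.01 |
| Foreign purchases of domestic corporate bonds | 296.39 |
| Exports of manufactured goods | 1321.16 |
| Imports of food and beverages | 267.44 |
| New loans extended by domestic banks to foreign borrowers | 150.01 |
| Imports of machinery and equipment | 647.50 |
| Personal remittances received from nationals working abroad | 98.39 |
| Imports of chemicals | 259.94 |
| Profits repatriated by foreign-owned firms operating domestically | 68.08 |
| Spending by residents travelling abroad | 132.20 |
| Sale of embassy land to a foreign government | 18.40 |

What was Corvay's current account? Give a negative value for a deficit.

467.06

Goods: 132.66 - 267.44 + 1321.16 - 647.50 - 259.94 = 278.94
Services: 29.13 - 132.20 + 221.01 = 117.94
Primary income: -68.08
Secondary income: 39.87 + 98.39 = 138.26
Current account = 278.94 + 117.94 + (-68.08) + 138.26 = 467.06
(Excluded from the current account — capital account: acquisition of foreign patents and trademarks (non-produced assets) 15.73, sale of embassy land to a foreign government 18.40; financial account: purchases of foreign government bonds by domestic residents 310.41, foreign purchases of domestic corporate bonds 296.39, new loans extended by domestic banks to foreign borrowers 150.01.)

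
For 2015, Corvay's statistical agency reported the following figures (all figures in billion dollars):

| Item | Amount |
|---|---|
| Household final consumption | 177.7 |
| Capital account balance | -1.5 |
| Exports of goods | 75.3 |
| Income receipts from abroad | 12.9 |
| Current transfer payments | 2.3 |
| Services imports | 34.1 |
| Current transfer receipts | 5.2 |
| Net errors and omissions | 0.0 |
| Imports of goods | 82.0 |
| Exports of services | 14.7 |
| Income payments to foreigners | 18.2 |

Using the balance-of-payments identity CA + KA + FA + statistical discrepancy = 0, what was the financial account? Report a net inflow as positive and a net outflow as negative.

Goods balance = 75.3 - 82.0 = -6.7
Services balance = 14.7 - 34.1 = -19.4
Trade balance (goods + services) = -6.7 + (-19.4) = -26.1
Net primary income = 12.9 - 18.2 = -5.3
Net secondary income = 5.2 - 2.3 = 2.9
Current account = -26.1 + (-5.3) + 2.9 = -28.5
Financial account = -(-28.5 + (-1.5) + 0.0) = 30.0

30.0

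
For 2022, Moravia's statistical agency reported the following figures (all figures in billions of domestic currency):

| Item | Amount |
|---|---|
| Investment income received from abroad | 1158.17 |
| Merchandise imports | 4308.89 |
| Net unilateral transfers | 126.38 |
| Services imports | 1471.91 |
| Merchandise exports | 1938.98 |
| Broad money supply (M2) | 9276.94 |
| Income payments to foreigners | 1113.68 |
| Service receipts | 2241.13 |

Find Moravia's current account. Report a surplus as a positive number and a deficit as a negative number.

-1429.82

Goods balance = 1938.98 - 4308.89 = -2369.91
Services balance = 2241.13 - 1471.91 = 769.22
Trade balance (goods + services) = -2369.91 + 769.22 = -1600.69
Net primary income = 1158.17 - 1113.68 = 44.49
Net secondary income = 126.38
Current account = -1600.69 + 44.49 + 126.38 = -1429.82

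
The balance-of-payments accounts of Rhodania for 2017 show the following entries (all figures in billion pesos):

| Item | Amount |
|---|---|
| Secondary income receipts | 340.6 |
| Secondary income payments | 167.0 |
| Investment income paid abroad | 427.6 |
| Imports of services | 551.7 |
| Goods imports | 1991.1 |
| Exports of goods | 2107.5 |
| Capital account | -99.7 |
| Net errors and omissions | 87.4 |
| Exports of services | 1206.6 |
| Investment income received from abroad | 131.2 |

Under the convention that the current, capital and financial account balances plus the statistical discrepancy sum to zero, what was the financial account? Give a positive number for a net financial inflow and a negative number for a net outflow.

Goods balance = 2107.5 - 1991.1 = 116.4
Services balance = 1206.6 - 551.7 = 654.9
Trade balance (goods + services) = 116.4 + 654.9 = 771.3
Net primary income = 131.2 - 427.6 = -296.4
Net secondary income = 340.6 - 167.0 = 173.6
Current account = 771.3 + (-296.4) + 173.6 = 648.5
Financial account = -(648.5 + (-99.7) + 87.4) = -636.2

-636.2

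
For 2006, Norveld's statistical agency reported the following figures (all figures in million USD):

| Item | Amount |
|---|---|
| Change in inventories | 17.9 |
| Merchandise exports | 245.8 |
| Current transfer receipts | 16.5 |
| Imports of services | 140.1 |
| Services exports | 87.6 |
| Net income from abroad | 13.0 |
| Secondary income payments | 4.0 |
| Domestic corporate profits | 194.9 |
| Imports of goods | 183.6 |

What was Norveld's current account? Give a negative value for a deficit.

Goods balance = 245.8 - 183.6 = 62.2
Services balance = 87.6 - 140.1 = -52.5
Trade balance (goods + services) = 62.2 + (-52.5) = 9.7
Net primary income = 13.0
Net secondary income = 16.5 - 4.0 = 12.5
Current account = 9.7 + 13.0 + 12.5 = 35.2

35.2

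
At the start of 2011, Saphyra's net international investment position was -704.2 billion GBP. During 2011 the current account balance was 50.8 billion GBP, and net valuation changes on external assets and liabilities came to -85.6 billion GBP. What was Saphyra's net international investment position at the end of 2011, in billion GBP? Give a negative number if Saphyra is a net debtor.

Change in NIIP = current account + net valuation change = 50.8 + (-85.6) = -34.8
End-of-year NIIP = -704.2 + (-34.8) = -739.0

-739.0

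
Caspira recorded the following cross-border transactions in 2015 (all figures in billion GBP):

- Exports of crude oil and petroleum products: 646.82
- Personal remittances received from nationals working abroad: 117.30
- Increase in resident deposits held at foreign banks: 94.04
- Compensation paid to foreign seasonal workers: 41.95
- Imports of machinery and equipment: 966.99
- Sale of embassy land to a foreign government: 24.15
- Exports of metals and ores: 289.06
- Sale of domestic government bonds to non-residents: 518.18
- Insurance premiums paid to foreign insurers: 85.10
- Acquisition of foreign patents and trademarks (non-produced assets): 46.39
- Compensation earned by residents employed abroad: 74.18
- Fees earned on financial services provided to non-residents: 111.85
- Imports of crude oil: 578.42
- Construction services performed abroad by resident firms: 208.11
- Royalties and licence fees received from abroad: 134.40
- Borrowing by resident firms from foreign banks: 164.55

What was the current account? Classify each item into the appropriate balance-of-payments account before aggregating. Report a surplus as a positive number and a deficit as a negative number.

Goods: 646.82 - 578.42 + 289.06 - 966.99 = -609.53
Services: 208.11 - 85.10 + 134.40 + 111.85 = 369.26
Primary income: 74.18 - 41.95 = 32.23
Secondary income: 117.30
Current account = (-609.53) + 369.26 + 32.23 + 117.30 = -90.74
(Excluded from the current account — financial account: increase in resident deposits held at foreign banks 94.04, sale of domestic government bonds to non-residents 518.18, borrowing by resident firms from foreign banks 164.55; capital account: sale of embassy land to a foreign government 24.15, acquisition of foreign patents and trademarks (non-produced assets) 46.39.)

-90.74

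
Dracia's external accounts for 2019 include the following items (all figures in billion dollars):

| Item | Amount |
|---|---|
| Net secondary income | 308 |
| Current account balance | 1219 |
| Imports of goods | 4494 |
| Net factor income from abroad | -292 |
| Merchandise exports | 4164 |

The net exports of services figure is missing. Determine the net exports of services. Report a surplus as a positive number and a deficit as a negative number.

Current account = goods balance + services balance + net primary income + net secondary income
Sum of the known components = -314
Net exports of services = CA - (known components) = 1219 - (-314) = 1533

1533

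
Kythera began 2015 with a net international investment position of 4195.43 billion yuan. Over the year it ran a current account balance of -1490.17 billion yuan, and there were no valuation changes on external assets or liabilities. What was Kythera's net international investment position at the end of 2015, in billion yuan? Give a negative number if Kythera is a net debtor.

With no valuation effects, change in NIIP = current account = -1490.17
End-of-year NIIP = 4195.43 + (-1490.17) = 2705.26

2705.26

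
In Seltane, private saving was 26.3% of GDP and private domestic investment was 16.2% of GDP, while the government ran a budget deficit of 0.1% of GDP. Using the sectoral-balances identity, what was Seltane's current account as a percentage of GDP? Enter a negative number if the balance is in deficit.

10.0

By the sectoral-balances identity, CA = (S_private - I) + (T - G).
Private balance = 26.3 - 16.2 = 10.1
Government balance (T - G) = -0.1
CA = 10.1 + (-0.1) = 10.0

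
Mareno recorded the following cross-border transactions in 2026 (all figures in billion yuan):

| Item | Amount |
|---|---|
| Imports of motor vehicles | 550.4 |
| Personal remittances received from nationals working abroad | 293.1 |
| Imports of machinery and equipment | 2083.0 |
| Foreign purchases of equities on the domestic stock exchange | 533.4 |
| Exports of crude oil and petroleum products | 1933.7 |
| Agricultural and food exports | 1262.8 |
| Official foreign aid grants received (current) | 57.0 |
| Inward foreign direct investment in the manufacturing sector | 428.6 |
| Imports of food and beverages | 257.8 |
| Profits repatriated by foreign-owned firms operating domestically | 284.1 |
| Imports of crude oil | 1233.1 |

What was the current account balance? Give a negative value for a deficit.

Goods: -550.4 + 1933.7 - 257.8 + 1262.8 - 2083.0 - 1233.1 = -927.8
Primary income: -284.1
Secondary income: 57.0 + 293.1 = 350.1
Current account = (-927.8) + (-284.1) + 350.1 = -861.8
(Excluded from the current account — financial account: foreign purchases of equities on the domestic stock exchange 533.4, inward foreign direct investment in the manufacturing sector 428.6.)

-861.8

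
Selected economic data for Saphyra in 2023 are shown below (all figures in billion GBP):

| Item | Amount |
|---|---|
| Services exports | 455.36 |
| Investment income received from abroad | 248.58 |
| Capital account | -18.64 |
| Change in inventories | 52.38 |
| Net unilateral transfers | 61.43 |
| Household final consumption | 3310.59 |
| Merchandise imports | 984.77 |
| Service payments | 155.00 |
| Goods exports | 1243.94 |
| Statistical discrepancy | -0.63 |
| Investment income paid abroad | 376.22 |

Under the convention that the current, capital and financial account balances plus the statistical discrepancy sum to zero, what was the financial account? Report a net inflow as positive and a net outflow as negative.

Goods balance = 1243.94 - 984.77 = 259.17
Services balance = 455.36 - 155.00 = 300.36
Trade balance (goods + services) = 259.17 + 300.36 = 559.53
Net primary income = 248.58 - 376.22 = -127.64
Net secondary income = 61.43
Current account = 559.53 + (-127.64) + 61.43 = 493.32
Financial account = -(493.32 + (-18.64) + (-0.63)) = -474.05

-474.05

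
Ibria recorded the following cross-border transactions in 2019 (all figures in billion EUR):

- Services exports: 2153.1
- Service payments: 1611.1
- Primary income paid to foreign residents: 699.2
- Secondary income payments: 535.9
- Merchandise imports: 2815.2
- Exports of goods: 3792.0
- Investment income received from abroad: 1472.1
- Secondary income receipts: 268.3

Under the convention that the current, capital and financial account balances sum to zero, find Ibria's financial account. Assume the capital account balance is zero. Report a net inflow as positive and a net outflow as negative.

Goods balance = 3792.0 - 2815.2 = 976.8
Services balance = 2153.1 - 1611.1 = 542.0
Trade balance (goods + services) = 976.8 + 542.0 = 1518.8
Net primary income = 1472.1 - 699.2 = 772.9
Net secondary income = 268.3 - 535.9 = -267.6
Current account = 1518.8 + 772.9 + (-267.6) = 2024.1
Financial account = -(2024.1) = -2024.1

-2024.1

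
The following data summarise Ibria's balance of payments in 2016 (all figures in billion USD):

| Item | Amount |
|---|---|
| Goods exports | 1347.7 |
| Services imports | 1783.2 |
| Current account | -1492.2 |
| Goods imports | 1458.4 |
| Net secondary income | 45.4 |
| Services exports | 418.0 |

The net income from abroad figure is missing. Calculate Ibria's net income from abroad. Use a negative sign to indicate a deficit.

-61.7

Current account = goods balance + services balance + net primary income + net secondary income
Sum of the known components = -1430.5
Net income from abroad = CA - (known components) = -1492.2 - (-1430.5) = -61.7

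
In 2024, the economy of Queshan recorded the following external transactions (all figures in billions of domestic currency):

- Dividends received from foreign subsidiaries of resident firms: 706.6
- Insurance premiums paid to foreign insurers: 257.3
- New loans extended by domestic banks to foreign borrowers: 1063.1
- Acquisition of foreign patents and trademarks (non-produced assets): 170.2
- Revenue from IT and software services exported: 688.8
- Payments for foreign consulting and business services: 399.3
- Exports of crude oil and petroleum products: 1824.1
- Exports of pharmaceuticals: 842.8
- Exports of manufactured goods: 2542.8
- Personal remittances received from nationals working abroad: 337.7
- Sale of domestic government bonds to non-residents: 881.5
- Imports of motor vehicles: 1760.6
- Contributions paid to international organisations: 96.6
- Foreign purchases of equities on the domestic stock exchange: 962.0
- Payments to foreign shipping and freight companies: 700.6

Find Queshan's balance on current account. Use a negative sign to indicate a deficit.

Goods: 2542.8 + 1824.1 + 842.8 - 1760.6 = 3449.1
Services: -700.6 - 399.3 + 688.8 - 257.3 = -668.4
Primary income: 706.6
Secondary income: -96.6 + 337.7 = 241.1
Current account = 3449.1 + (-668.4) + 706.6 + 241.1 = 3728.4
(Excluded from the current account — financial account: new loans extended by domestic banks to foreign borrowers 1063.1, sale of domestic government bonds to non-residents 881.5, foreign purchases of equities on the domestic stock exchange 962.0; capital account: acquisition of foreign patents and trademarks (non-produced assets) 170.2.)

3728.4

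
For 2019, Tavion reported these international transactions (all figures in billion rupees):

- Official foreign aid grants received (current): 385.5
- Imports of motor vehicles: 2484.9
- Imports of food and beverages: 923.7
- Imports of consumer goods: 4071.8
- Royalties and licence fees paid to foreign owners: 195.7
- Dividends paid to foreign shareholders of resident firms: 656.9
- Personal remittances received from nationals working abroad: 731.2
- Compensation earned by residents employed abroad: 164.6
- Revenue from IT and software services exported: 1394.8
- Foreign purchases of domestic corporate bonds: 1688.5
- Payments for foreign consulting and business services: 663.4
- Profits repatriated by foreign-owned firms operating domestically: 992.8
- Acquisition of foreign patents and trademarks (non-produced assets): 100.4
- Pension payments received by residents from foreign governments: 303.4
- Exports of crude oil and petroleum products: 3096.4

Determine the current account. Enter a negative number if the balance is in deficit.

Goods: -4071.8 - 923.7 - 2484.9 + 3096.4 = -4384.0
Services: 1394.8 - 663.4 - 195.7 = 535.7
Primary income: 164.6 - 992.8 - 656.9 = -1485.1
Secondary income: 303.4 + 385.5 + 731.2 = 1420.1
Current account = (-4384.0) + 535.7 + (-1485.1) + 1420.1 = -3913.3
(Excluded from the current account — financial account: foreign purchases of domestic corporate bonds 1688.5; capital account: acquisition of foreign patents and trademarks (non-produced assets) 100.4.)

-3913.3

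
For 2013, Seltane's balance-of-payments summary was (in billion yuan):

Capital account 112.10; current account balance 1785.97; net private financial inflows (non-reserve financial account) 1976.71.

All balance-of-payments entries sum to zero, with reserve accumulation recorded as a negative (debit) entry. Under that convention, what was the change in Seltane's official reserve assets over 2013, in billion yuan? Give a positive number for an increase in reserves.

3874.78

Official reserve transactions balance = -(1785.97 + 112.10 + 1976.71) = -3874.78
An accumulation of reserves is recorded as a debit (negative entry), so the change in the stock of reserves is the negative of that balance.
Change in official reserves = -(-3874.78) = 3874.78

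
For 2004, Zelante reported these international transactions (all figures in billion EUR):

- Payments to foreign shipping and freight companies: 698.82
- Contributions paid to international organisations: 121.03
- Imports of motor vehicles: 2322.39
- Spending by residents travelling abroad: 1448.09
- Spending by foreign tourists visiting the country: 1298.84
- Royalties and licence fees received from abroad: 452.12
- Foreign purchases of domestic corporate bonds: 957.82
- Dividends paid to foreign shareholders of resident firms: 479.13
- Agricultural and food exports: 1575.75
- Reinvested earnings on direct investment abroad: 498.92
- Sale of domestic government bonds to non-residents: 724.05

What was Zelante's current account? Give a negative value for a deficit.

-1243.83

Goods: 1575.75 - 2322.39 = -746.64
Services: 452.12 + 1298.84 - 698.82 - 1448.09 = -395.95
Primary income: 498.92 - 479.13 = 19.79
Secondary income: -121.03
Current account = (-746.64) + (-395.95) + 19.79 + (-121.03) = -1243.83
(Excluded from the current account — financial account: foreign purchases of domestic corporate bonds 957.82, sale of domestic government bonds to non-residents 724.05.)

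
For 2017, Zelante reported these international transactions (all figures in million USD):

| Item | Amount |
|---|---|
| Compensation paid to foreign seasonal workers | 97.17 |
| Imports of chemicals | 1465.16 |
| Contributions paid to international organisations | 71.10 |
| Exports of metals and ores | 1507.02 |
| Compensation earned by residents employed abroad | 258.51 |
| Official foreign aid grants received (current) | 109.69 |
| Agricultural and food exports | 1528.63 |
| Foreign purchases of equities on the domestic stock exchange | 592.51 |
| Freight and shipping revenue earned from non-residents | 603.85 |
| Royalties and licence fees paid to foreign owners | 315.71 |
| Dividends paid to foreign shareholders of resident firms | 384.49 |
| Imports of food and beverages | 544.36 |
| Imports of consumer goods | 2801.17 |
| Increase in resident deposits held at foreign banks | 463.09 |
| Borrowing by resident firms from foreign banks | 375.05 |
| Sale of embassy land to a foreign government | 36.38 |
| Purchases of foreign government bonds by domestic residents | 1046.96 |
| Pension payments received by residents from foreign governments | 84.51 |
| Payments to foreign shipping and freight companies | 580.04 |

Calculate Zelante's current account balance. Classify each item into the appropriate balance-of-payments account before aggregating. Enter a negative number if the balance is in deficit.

-2166.99

Goods: -2801.17 - 1465.16 + 1507.02 + 1528.63 - 544.36 = -1775.04
Services: -580.04 + 603.85 - 315.71 = -291.90
Primary income: 258.51 - 97.17 - 384.49 = -223.15
Secondary income: 84.51 + 109.69 - 71.10 = 123.10
Current account = (-1775.04) + (-291.90) + (-223.15) + 123.10 = -2166.99
(Excluded from the current account — financial account: foreign purchases of equities on the domestic stock exchange 592.51, increase in resident deposits held at foreign banks 463.09, borrowing by resident firms from foreign banks 375.05, purchases of foreign government bonds by domestic residents 1046.96; capital account: sale of embassy land to a foreign government 36.38.)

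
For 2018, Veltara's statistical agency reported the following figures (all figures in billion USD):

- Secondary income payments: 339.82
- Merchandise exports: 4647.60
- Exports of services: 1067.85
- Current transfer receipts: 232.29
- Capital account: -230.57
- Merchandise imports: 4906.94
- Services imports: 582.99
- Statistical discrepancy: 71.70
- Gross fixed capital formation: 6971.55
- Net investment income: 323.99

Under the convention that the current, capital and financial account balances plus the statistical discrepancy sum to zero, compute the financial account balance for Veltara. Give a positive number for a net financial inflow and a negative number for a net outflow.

Goods balance = 4647.60 - 4906.94 = -259.34
Services balance = 1067.85 - 582.99 = 484.86
Trade balance (goods + services) = -259.34 + 484.86 = 225.52
Net primary income = 323.99
Net secondary income = 232.29 - 339.82 = -107.53
Current account = 225.52 + 323.99 + (-107.53) = 441.98
Financial account = -(441.98 + (-230.57) + 71.70) = -283.11

-283.11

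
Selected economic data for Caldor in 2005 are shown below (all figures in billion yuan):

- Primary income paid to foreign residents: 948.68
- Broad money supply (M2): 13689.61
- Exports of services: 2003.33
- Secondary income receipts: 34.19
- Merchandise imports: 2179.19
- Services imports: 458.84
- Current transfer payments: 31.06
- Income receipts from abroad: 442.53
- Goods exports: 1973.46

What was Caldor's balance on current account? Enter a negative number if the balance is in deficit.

Goods balance = 1973.46 - 2179.19 = -205.73
Services balance = 2003.33 - 458.84 = 1544.49
Trade balance (goods + services) = -205.73 + 1544.49 = 1338.76
Net primary income = 442.53 - 948.68 = -506.15
Net secondary income = 34.19 - 31.06 = 3.13
Current account = 1338.76 + (-506.15) + 3.13 = 835.74

835.74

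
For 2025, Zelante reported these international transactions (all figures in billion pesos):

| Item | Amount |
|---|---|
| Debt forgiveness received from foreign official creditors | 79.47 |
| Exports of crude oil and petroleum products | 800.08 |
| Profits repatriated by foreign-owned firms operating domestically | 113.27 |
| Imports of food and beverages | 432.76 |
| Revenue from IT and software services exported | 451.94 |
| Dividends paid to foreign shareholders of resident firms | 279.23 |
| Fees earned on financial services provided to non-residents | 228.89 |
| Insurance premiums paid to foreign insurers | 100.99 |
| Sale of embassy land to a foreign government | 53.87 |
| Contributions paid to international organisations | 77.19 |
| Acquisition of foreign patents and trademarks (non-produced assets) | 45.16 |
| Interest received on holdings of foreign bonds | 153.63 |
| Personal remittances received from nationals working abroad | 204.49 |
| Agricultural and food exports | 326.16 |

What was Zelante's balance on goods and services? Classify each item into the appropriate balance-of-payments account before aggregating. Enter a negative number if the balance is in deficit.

1273.32

Goods: 800.08 + 326.16 - 432.76 = 693.48
Services: 228.89 + 451.94 - 100.99 = 579.84
Trade balance = 693.48 + 579.84 = 1273.32
(Excluded from the trade balance — capital account: debt forgiveness received from foreign official creditors 79.47, sale of embassy land to a foreign government 53.87, acquisition of foreign patents and trademarks (non-produced assets) 45.16; primary income: profits repatriated by foreign-owned firms operating domestically 113.27, dividends paid to foreign shareholders of resident firms 279.23, interest received on holdings of foreign bonds 153.63; secondary income: contributions paid to international organisations 77.19, personal remittances received from nationals working abroad 204.49.)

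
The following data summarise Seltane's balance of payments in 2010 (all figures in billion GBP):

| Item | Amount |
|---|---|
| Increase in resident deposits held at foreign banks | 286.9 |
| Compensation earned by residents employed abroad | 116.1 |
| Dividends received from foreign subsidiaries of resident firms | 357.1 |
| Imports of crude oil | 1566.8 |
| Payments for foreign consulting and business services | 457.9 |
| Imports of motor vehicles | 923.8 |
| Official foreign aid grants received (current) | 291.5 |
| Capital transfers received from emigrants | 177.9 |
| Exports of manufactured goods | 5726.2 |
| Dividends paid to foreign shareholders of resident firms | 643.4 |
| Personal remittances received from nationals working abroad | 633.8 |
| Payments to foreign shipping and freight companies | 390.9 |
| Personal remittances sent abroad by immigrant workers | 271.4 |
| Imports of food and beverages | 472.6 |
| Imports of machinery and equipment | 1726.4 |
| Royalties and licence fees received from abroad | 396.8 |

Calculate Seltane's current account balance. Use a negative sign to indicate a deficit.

Goods: -1566.8 - 923.8 - 1726.4 - 472.6 + 5726.2 = 1036.6
Services: 396.8 - 457.9 - 390.9 = -452.0
Primary income: 357.1 + 116.1 - 643.4 = -170.2
Secondary income: 291.5 + 633.8 - 271.4 = 653.9
Current account = 1036.6 + (-452.0) + (-170.2) + 653.9 = 1068.3
(Excluded from the current account — financial account: increase in resident deposits held at foreign banks 286.9; capital account: capital transfers received from emigrants 177.9.)

1068.3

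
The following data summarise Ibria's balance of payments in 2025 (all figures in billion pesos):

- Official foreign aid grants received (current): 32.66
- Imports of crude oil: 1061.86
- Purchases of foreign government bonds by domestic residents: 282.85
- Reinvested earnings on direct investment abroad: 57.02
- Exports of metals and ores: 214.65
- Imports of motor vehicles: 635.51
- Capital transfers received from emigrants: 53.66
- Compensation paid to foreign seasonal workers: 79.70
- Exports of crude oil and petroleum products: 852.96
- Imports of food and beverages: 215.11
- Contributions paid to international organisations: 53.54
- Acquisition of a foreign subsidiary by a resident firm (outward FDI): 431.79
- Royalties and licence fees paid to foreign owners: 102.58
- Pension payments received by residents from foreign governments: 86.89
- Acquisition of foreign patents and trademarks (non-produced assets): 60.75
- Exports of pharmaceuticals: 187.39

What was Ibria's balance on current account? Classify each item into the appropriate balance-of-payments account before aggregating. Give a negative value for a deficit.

-716.73

Goods: 187.39 - 1061.86 - 215.11 - 635.51 + 214.65 + 852.96 = -657.48
Services: -102.58
Primary income: 57.02 - 79.70 = -22.68
Secondary income: 32.66 - 53.54 + 86.89 = 66.01
Current account = (-657.48) + (-102.58) + (-22.68) + 66.01 = -716.73
(Excluded from the current account — financial account: purchases of foreign government bonds by domestic residents 282.85, acquisition of a foreign subsidiary by a resident firm (outward FDI) 431.79; capital account: capital transfers received from emigrants 53.66, acquisition of foreign patents and trademarks (non-produced assets) 60.75.)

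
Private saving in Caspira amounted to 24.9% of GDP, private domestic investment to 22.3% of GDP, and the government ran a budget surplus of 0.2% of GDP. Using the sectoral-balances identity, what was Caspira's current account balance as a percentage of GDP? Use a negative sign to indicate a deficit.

2.8

By the sectoral-balances identity, CA = (S_private - I) + (T - G).
Private balance = 24.9 - 22.3 = 2.6
Government balance (T - G) = 0.2
CA = 2.6 + 0.2 = 2.8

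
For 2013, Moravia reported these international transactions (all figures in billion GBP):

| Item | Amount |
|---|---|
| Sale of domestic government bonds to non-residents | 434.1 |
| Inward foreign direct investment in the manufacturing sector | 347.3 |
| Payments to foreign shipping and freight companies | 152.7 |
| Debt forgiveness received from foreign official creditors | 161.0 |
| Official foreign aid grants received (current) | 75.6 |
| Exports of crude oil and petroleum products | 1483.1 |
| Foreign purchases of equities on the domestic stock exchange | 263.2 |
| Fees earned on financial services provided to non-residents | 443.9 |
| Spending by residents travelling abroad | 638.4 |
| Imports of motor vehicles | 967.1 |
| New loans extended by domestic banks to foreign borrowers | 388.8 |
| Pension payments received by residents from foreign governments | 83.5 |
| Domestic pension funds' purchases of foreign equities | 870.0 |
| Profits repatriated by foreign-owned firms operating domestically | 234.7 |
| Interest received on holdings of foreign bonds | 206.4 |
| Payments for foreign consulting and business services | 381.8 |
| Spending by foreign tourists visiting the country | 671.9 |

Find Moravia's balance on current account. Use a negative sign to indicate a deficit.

Goods: -967.1 + 1483.1 = 516.0
Services: -381.8 + 443.9 + 671.9 - 638.4 - 152.7 = -57.1
Primary income: -234.7 + 206.4 = -28.3
Secondary income: 83.5 + 75.6 = 159.1
Current account = 516.0 + (-57.1) + (-28.3) + 159.1 = 589.7
(Excluded from the current account — financial account: sale of domestic government bonds to non-residents 434.1, inward foreign direct investment in the manufacturing sector 347.3, foreign purchases of equities on the domestic stock exchange 263.2, new loans extended by domestic banks to foreign borrowers 388.8, domestic pension funds' purchases of foreign equities 870.0; capital account: debt forgiveness received from foreign official creditors 161.0.)

589.7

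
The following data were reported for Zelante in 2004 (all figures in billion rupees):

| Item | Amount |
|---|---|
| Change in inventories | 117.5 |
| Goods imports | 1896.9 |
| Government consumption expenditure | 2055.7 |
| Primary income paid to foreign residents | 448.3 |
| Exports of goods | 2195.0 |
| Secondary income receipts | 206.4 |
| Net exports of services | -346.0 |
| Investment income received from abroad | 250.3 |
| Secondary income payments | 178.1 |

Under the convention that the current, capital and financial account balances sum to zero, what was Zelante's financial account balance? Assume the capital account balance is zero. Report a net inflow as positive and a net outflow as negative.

Goods balance = 2195.0 - 1896.9 = 298.1
Services balance = -346.0
Trade balance (goods + services) = 298.1 + (-346.0) = -47.9
Net primary income = 250.3 - 448.3 = -198.0
Net secondary income = 206.4 - 178.1 = 28.3
Current account = -47.9 + (-198.0) + 28.3 = -217.6
Financial account = -(-217.6) = 217.6

217.6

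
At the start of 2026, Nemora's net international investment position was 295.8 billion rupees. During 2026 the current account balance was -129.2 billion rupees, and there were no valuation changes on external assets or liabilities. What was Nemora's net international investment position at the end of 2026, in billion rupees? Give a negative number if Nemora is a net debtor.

166.6

With no valuation effects, change in NIIP = current account = -129.2
End-of-year NIIP = 295.8 + (-129.2) = 166.6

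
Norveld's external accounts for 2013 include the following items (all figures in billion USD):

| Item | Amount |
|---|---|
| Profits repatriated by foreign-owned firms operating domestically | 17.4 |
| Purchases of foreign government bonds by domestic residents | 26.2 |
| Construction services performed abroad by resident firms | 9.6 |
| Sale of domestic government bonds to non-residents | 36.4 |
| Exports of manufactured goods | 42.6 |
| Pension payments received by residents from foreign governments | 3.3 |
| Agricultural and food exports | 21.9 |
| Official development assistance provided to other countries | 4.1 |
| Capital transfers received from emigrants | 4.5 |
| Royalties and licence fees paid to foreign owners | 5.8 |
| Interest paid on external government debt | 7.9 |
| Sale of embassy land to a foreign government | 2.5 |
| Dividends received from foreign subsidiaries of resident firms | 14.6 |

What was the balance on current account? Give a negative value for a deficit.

56.8

Goods: 42.6 + 21.9 = 64.5
Services: 9.6 - 5.8 = 3.8
Primary income: 14.6 - 7.9 - 17.4 = -10.7
Secondary income: 3.3 - 4.1 = -0.8
Current account = 64.5 + 3.8 + (-10.7) + (-0.8) = 56.8
(Excluded from the current account — financial account: purchases of foreign government bonds by domestic residents 26.2, sale of domestic government bonds to non-residents 36.4; capital account: capital transfers received from emigrants 4.5, sale of embassy land to a foreign government 2.5.)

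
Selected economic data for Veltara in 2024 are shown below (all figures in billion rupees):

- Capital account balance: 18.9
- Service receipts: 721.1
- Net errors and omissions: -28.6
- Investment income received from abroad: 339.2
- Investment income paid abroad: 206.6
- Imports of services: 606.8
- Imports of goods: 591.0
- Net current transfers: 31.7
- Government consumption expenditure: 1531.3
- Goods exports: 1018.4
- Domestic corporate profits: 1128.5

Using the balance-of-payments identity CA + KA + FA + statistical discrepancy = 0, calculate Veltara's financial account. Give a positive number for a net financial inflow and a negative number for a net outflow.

-696.3

Goods balance = 1018.4 - 591.0 = 427.4
Services balance = 721.1 - 606.8 = 114.3
Trade balance (goods + services) = 427.4 + 114.3 = 541.7
Net primary income = 339.2 - 206.6 = 132.6
Net secondary income = 31.7
Current account = 541.7 + 132.6 + 31.7 = 706.0
Financial account = -(706.0 + 18.9 + (-28.6)) = -696.3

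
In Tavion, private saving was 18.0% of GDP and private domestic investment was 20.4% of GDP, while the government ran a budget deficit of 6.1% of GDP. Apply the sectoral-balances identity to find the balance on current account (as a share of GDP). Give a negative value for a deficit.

By the sectoral-balances identity, CA = (S_private - I) + (T - G).
Private balance = 18.0 - 20.4 = -2.4
Government balance (T - G) = -6.1
CA = -2.4 + (-6.1) = -8.5

-8.5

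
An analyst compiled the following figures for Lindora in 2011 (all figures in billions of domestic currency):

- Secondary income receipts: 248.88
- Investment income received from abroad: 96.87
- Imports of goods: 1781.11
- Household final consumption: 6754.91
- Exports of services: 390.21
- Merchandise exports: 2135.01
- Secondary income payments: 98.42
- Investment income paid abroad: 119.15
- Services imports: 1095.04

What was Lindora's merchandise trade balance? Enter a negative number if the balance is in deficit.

Goods balance = 2135.01 - 1781.11 = 353.90

353.90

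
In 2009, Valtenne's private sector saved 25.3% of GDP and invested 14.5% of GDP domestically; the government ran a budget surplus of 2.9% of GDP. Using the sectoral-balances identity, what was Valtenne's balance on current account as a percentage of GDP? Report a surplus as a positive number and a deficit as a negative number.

By the sectoral-balances identity, CA = (S_private - I) + (T - G).
Private balance = 25.3 - 14.5 = 10.8
Government balance (T - G) = 2.9
CA = 10.8 + 2.9 = 13.7

13.7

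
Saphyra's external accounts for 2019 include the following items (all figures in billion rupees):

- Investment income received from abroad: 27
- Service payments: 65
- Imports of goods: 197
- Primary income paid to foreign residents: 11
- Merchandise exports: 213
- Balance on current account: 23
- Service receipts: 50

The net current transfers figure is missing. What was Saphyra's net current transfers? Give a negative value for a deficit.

6

Current account = goods balance + services balance + net primary income + net secondary income
Sum of the known components = 17
Net current transfers = CA - (known components) = 23 - 17 = 6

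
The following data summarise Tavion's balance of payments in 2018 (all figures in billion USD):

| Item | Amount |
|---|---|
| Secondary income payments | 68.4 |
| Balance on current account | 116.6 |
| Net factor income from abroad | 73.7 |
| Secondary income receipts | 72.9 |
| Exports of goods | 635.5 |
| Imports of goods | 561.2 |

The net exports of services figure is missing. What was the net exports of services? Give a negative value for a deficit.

-35.9

Current account = goods balance + services balance + net primary income + net secondary income
Sum of the known components = 152.5
Net exports of services = CA - (known components) = 116.6 - 152.5 = -35.9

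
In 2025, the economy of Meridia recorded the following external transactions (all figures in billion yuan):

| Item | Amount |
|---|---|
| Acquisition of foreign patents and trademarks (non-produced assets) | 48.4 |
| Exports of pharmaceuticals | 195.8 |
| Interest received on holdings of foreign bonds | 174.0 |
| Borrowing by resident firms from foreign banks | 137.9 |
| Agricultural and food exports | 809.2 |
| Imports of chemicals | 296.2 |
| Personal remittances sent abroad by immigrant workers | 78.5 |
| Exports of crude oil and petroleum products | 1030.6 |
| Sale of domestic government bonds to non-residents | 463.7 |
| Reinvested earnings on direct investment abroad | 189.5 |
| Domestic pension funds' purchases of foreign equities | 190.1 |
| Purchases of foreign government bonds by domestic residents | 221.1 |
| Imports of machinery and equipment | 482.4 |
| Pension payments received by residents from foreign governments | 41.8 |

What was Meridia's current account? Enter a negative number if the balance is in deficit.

Goods: 1030.6 + 195.8 + 809.2 - 482.4 - 296.2 = 1257.0
Primary income: 174.0 + 189.5 = 363.5
Secondary income: 41.8 - 78.5 = -36.7
Current account = 1257.0 + 363.5 + (-36.7) = 1583.8
(Excluded from the current account — capital account: acquisition of foreign patents and trademarks (non-produced assets) 48.4; financial account: borrowing by resident firms from foreign banks 137.9, sale of domestic government bonds to non-residents 463.7, domestic pension funds' purchases of foreign equities 190.1, purchases of foreign government bonds by domestic residents 221.1.)

1583.8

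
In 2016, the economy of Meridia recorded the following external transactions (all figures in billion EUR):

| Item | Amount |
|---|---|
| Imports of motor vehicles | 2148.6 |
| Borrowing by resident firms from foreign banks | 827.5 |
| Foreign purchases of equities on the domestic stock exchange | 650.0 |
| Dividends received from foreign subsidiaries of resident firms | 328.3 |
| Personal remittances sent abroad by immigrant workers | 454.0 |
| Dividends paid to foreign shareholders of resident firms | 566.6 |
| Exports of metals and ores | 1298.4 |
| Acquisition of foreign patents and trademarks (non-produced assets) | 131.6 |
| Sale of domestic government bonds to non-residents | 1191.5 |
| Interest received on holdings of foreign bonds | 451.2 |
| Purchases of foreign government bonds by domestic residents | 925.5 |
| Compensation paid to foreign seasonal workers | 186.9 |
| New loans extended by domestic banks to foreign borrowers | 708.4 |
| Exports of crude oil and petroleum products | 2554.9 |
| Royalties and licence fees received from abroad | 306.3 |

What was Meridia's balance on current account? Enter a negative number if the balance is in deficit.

1583.0

Goods: 2554.9 - 2148.6 + 1298.4 = 1704.7
Services: 306.3
Primary income: 328.3 - 566.6 + 451.2 - 186.9 = 26.0
Secondary income: -454.0
Current account = 1704.7 + 306.3 + 26.0 + (-454.0) = 1583.0
(Excluded from the current account — financial account: borrowing by resident firms from foreign banks 827.5, foreign purchases of equities on the domestic stock exchange 650.0, sale of domestic government bonds to non-residents 1191.5, purchases of foreign government bonds by domestic residents 925.5, new loans extended by domestic banks to foreign borrowers 708.4; capital account: acquisition of foreign patents and trademarks (non-produced assets) 131.6.)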